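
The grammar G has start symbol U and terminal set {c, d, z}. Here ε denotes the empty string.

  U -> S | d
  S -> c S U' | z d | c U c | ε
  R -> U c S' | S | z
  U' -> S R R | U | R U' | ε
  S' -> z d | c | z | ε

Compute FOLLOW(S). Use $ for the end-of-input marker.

FIRST(S): from S->c S U' we get {c}; from S->z d we get {z}; from S->c U c we get {c}; from S->ε we get {ε}. So FIRST(S) = {ε, c, z}.
FIRST(S'): from S'->z d we get {z}; from S'->c we get {c}; from S'->z we get {z}; from S'->ε we get {ε}. So FIRST(S') = {ε, c, z}.
FIRST(U): from U->S we get {ε, c, z}; from U->d we get {d}. So FIRST(U) = {ε, c, d, z}.
FIRST(R): from R->U c S' we get {c, d, z}; from R->S we get {ε, c, z}; from R->z we get {z}. So FIRST(R) = {ε, c, d, z}.
FIRST(U'): from U'->S R R we get {ε, c, d, z}; from U'->U we get {ε, c, d, z}; from U'->R U' we get {ε, c, d, z}; from U'->ε we get {ε}. So FIRST(U') = {ε, c, d, z}.
FOLLOW(U) includes $ since U is the start symbol.
FOLLOW(U): in S->c U c, U is followed by c with FIRST {c}; in R->U c S', U is followed by c S' with FIRST {c}; in U'->U, the suffix after U is empty, so FOLLOW(U) ⊇ FOLLOW(U') = {$, c, d, z}. Thus FOLLOW(U) = {$, c, d, z}.
FOLLOW(S): in U->S, the suffix after S is empty, so FOLLOW(S) ⊇ FOLLOW(U) = {$, c, d, z}; in S->c S U', S is followed by U' with FIRST {ε, c, d, z}; in S->c S U', the suffix after S is nullable (adds nothing new); in R->S, the suffix after S is empty, so FOLLOW(S) ⊇ FOLLOW(R) = {$, c, d, z}; in U'->S R R, S is followed by R R with FIRST {ε, c, d, z}; in U'->S R R, the suffix after S is nullable, so FOLLOW(S) ⊇ FOLLOW(U') = {$, c, d, z}. Thus FOLLOW(S) = {$, c, d, z}.
FOLLOW(U'): in S->c S U', the suffix after U' is empty, so FOLLOW(U') ⊇ FOLLOW(S) = {$, c, d, z}; in U'->R U', the suffix after U' is empty (adds nothing new). Thus FOLLOW(U') = {$, c, d, z}.
FOLLOW(R): in U'->S R R (occurrence 1), R is followed by R with FIRST {ε, c, d, z}; in U'->S R R (occurrence 1), the suffix after R is nullable, so FOLLOW(R) ⊇ FOLLOW(U') = {$, c, d, z}; in U'->S R R (occurrence 2), the suffix after R is empty, so FOLLOW(R) ⊇ FOLLOW(U') = {$, c, d, z}; in U'->R U', R is followed by U' with FIRST {ε, c, d, z}; in U'->R U', the suffix after R is nullable, so FOLLOW(R) ⊇ FOLLOW(U') = {$, c, d, z}. Thus FOLLOW(R) = {$, c, d, z}.
FOLLOW(S'): in R->U c S', the suffix after S' is empty, so FOLLOW(S') ⊇ FOLLOW(R) = {$, c, d, z}. Thus FOLLOW(S') = {$, c, d, z}.

{$, c, d, z}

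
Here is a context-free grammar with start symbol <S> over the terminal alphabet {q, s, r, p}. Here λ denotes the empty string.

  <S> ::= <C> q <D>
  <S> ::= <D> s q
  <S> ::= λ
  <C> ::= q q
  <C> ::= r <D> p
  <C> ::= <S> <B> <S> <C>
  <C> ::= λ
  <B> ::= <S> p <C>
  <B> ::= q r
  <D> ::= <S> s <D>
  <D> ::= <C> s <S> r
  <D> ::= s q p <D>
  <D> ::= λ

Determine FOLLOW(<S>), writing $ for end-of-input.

{$, p, q, r, s}

FIRST(<S>): from <S>::=<C> q <D> we get {p, q, r, s}; from <S>::=<D> s q we get {p, q, r, s}; from <S>::=λ we get {λ}. So FIRST(<S>) = {λ, p, q, r, s}.
FIRST(<B>): from <B>::=<S> p <C> we get {p, q, r, s}; from <B>::=q r we get {q}. So FIRST(<B>) = {p, q, r, s}.
FIRST(<C>): from <C>::=q q we get {q}; from <C>::=r <D> p we get {r}; from <C>::=<S> <B> <S> <C> we get {p, q, r, s}; from <C>::=λ we get {λ}. So FIRST(<C>) = {λ, p, q, r, s}.
FIRST(<D>): from <D>::=<S> s <D> we get {p, q, r, s}; from <D>::=<C> s <S> r we get {p, q, r, s}; from <D>::=s q p <D> we get {s}; from <D>::=λ we get {λ}. So FIRST(<D>) = {λ, p, q, r, s}.
FOLLOW(<S>) includes $ since <S> is the start symbol.
FOLLOW(<S>): in <C>::=<S> <B> <S> <C> (occurrence 1), <S> is followed by <B> <S> <C> with FIRST {p, q, r, s}; in <C>::=<S> <B> <S> <C> (occurrence 2), <S> is followed by <C> with FIRST {λ, p, q, r, s}; in <C>::=<S> <B> <S> <C> (occurrence 2), the suffix after <S> is nullable, so FOLLOW(<S>) ⊇ FOLLOW(<C>) = {p, q, r, s}; in <B>::=<S> p <C>, <S> is followed by p <C> with FIRST {p}; in <D>::=<S> s <D>, <S> is followed by s <D> with FIRST {s}; in <D>::=<C> s <S> r, <S> is followed by r with FIRST {r}. Thus FOLLOW(<S>) = {$, p, q, r, s}.
FOLLOW(<D>): in <S>::=<C> q <D>, the suffix after <D> is empty, so FOLLOW(<D>) ⊇ FOLLOW(<S>) = {$, p, q, r, s}; in <S>::=<D> s q, <D> is followed by s q with FIRST {s}; in <C>::=r <D> p, <D> is followed by p with FIRST {p}; in <D>::=<S> s <D>, the suffix after <D> is empty (adds nothing new); in <D>::=s q p <D>, the suffix after <D> is empty (adds nothing new). Thus FOLLOW(<D>) = {$, p, q, r, s}.
FOLLOW(<C>): in <S>::=<C> q <D>, <C> is followed by q <D> with FIRST {q}; in <C>::=<S> <B> <S> <C>, the suffix after <C> is empty (adds nothing new); in <B>::=<S> p <C>, the suffix after <C> is empty, so FOLLOW(<C>) ⊇ FOLLOW(<B>) = {p, q, r, s}; in <D>::=<C> s <S> r, <C> is followed by s <S> r with FIRST {s}. Thus FOLLOW(<C>) = {p, q, r, s}.
FOLLOW(<B>): in <C>::=<S> <B> <S> <C>, <B> is followed by <S> <C> with FIRST {λ, p, q, r, s}; in <C>::=<S> <B> <S> <C>, the suffix after <B> is nullable, so FOLLOW(<B>) ⊇ FOLLOW(<C>) = {p, q, r, s}. Thus FOLLOW(<B>) = {p, q, r, s}.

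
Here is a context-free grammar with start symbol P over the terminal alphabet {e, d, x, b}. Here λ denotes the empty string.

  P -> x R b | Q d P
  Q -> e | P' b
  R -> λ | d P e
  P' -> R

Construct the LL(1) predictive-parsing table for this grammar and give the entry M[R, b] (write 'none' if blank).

FIRST(R): from R->λ we get {λ}; from R->d P e we get {d}. So FIRST(R) = {λ, d}.
FIRST(P'): from P'->R we get {λ, d}. So FIRST(P') = {λ, d}.
FIRST(Q): from Q->e we get {e}; from Q->P' b we get {b, d}. So FIRST(Q) = {b, d, e}.
FIRST(P): from P->x R b we get {x}; from P->Q d P we get {b, d, e}. So FIRST(P) = {b, d, e, x}.
FOLLOW(P) includes $ since P is the start symbol.
FOLLOW(P'): in Q->P' b, P' is followed by b with FIRST {b}. Thus FOLLOW(P') = {b}.
FOLLOW(R): in P->x R b, R is followed by b with FIRST {b}; in P'->R, the suffix after R is empty, so FOLLOW(R) ⊇ FOLLOW(P') = {b}. Thus FOLLOW(R) = {b}.
For R -> λ: FIRST(λ) = {λ}, so it goes in M[R, t] for t ∈ {}; since λ ∈ FIRST, also for every t ∈ FOLLOW(R) = {b}.
For R -> d P e: FIRST(d P e) = {d}, so it goes in M[R, t] for t ∈ {d}.

R -> λ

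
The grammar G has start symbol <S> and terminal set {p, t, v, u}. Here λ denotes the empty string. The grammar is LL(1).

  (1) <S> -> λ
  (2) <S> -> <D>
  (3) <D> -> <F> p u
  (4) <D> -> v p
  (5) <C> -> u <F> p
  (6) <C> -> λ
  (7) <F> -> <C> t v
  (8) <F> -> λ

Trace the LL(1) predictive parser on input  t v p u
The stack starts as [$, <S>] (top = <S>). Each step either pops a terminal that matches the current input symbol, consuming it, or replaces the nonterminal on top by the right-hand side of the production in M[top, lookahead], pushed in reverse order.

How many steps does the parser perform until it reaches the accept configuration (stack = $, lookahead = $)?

8

step 1: stack=$ <S>  input=t v p u $  — expand <S> -> <D>
step 2: stack=$ <D>  input=t v p u $  — expand <D> -> <F> p u
step 3: stack=$ u p <F>  input=t v p u $  — expand <F> -> <C> t v
step 4: stack=$ u p v t <C>  input=t v p u $  — expand <C> -> λ
step 5: stack=$ u p v t  input=t v p u $  — match t
step 6: stack=$ u p v  input=v p u $  — match v
step 7: stack=$ u p  input=p u $  — match p
step 8: stack=$ u  input=u $  — match u
Accept reached after 8 steps.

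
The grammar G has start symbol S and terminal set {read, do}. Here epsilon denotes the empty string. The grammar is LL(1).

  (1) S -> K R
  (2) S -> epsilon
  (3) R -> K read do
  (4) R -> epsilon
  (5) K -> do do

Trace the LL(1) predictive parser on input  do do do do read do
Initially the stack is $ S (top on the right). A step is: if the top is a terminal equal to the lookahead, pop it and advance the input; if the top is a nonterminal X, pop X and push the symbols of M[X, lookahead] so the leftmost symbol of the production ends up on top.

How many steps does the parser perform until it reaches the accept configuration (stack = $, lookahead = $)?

step 1: stack=$ S  input=do do do do read do $  — expand S -> K R
step 2: stack=$ R K  input=do do do do read do $  — expand K -> do do
step 3: stack=$ R do do  input=do do do do read do $  — match do
step 4: stack=$ R do  input=do do do read do $  — match do
step 5: stack=$ R  input=do do read do $  — expand R -> K read do
step 6: stack=$ do read K  input=do do read do $  — expand K -> do do
step 7: stack=$ do read do do  input=do do read do $  — match do
step 8: stack=$ do read do  input=do read do $  — match do
step 9: stack=$ do read  input=read do $  — match read
step 10: stack=$ do  input=do $  — match do
Accept reached after 10 steps.

10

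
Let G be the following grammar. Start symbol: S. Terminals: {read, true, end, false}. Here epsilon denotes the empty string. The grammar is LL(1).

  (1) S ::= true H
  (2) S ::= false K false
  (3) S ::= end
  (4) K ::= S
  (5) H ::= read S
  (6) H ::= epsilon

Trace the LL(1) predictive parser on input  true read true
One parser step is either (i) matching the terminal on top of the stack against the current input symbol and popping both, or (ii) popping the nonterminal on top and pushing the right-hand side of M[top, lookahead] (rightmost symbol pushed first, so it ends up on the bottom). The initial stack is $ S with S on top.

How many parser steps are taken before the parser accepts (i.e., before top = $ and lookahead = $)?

7

     Stack     Input             Action
  1  $ S       true read true $  expand S ::= true H
  2  $ H true  true read true $  match true
  3  $ H       read true $       expand H ::= read S
  4  $ S read  read true $       match read
  5  $ S       true $            expand S ::= true H
  6  $ H true  true $            match true
  7  $ H       $                 expand H ::= epsilon
Accept reached after 7 steps.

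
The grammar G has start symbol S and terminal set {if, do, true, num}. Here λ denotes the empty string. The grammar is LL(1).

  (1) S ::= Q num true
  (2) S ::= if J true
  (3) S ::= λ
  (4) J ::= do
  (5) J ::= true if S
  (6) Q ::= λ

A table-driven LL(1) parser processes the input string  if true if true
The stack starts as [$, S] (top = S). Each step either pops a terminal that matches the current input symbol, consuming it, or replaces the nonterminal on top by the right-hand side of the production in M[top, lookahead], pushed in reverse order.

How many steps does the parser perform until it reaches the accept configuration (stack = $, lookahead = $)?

7

     Stack             Input              Action
  1  $ S               if true if true $  expand S ::= if J true
  2  $ true J if       if true if true $  match if
  3  $ true J          true if true $     expand J ::= true if S
  4  $ true S if true  true if true $     match true
  5  $ true S if       if true $          match if
  6  $ true S          true $             expand S ::= λ
  7  $ true            true $             match true
Accept reached after 7 steps.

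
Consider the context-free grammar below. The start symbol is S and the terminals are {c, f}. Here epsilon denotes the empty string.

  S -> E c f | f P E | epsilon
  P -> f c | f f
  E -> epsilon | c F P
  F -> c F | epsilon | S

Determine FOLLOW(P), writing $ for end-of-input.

{$, c, f}

FIRST(P): from P->f c we get {f}; from P->f f we get {f}. So FIRST(P) = {f}.
FIRST(E): from E->epsilon we get {epsilon}; from E->c F P we get {c}. So FIRST(E) = {epsilon, c}.
FIRST(S): from S->E c f we get {c}; from S->f P E we get {f}; from S->epsilon we get {epsilon}. So FIRST(S) = {epsilon, c, f}.
FIRST(F): from F->c F we get {c}; from F->epsilon we get {epsilon}; from F->S we get {epsilon, c, f}. So FIRST(F) = {epsilon, c, f}.
FOLLOW(S) includes $ since S is the start symbol.
FOLLOW(F): in E->c F P, F is followed by P with FIRST {f}; in F->c F, the suffix after F is empty (adds nothing new). Thus FOLLOW(F) = {f}.
FOLLOW(S): in F->S, the suffix after S is empty, so FOLLOW(S) ⊇ FOLLOW(F) = {f}. Thus FOLLOW(S) = {$, f}.
FOLLOW(E): in S->E c f, E is followed by c f with FIRST {c}; in S->f P E, the suffix after E is empty, so FOLLOW(E) ⊇ FOLLOW(S) = {$, f}. Thus FOLLOW(E) = {$, c, f}.
FOLLOW(P): in S->f P E, P is followed by E with FIRST {epsilon, c}; in S->f P E, the suffix after P is nullable, so FOLLOW(P) ⊇ FOLLOW(S) = {$, f}; in E->c F P, the suffix after P is empty, so FOLLOW(P) ⊇ FOLLOW(E) = {$, c, f}. Thus FOLLOW(P) = {$, c, f}.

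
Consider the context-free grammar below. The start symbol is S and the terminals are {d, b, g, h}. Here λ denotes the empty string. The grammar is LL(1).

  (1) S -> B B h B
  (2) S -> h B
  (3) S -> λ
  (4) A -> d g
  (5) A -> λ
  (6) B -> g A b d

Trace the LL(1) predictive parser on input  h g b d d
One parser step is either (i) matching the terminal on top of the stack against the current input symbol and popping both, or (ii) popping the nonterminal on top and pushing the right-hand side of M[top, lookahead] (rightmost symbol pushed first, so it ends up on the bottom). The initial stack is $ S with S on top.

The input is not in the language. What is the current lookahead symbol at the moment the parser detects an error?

step 1: stack=$ S  input=h g b d d $  — expand S -> h B
step 2: stack=$ B h  input=h g b d d $  — match h
step 3: stack=$ B  input=g b d d $  — expand B -> g A b d
step 4: stack=$ d b A g  input=g b d d $  — match g
step 5: stack=$ d b A  input=b d d $  — expand A -> λ
step 6: stack=$ d b  input=b d d $  — match b
step 7: stack=$ d  input=d d $  — match d
step 8: stack=$  input=d $  — error: stack empty but input remains

d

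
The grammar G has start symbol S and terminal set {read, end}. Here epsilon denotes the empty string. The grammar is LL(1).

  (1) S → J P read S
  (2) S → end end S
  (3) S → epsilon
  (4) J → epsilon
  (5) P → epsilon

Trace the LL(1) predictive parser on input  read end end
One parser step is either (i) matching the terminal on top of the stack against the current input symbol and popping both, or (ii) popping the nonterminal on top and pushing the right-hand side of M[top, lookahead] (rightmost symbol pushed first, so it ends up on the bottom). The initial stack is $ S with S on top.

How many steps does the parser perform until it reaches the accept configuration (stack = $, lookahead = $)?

8

step 1: stack=$ S  input=read end end $  — expand S → J P read S
step 2: stack=$ S read P J  input=read end end $  — expand J → epsilon
step 3: stack=$ S read P  input=read end end $  — expand P → epsilon
step 4: stack=$ S read  input=read end end $  — match read
step 5: stack=$ S  input=end end $  — expand S → end end S
step 6: stack=$ S end end  input=end end $  — match end
step 7: stack=$ S end  input=end $  — match end
step 8: stack=$ S  input=$  — expand S → epsilon
Accept reached after 8 steps.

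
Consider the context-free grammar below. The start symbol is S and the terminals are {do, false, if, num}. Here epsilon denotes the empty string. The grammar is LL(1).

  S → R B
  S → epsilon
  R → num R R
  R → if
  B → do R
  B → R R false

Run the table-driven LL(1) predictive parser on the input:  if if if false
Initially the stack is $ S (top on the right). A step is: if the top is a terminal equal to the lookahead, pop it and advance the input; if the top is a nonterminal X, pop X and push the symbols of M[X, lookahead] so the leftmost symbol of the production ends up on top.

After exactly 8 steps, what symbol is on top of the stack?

false

     Stack         Input             Action
  1  $ S           if if if false $  expand S → R B
  2  $ B R         if if if false $  expand R → if
  3  $ B if        if if if false $  match if
  4  $ B           if if false $     expand B → R R false
  5  $ false R R   if if false $     expand R → if
  6  $ false R if  if if false $     match if
  7  $ false R     if false $        expand R → if
  8  $ false if    if false $        match if
Stack after step 8: $ false (top = false).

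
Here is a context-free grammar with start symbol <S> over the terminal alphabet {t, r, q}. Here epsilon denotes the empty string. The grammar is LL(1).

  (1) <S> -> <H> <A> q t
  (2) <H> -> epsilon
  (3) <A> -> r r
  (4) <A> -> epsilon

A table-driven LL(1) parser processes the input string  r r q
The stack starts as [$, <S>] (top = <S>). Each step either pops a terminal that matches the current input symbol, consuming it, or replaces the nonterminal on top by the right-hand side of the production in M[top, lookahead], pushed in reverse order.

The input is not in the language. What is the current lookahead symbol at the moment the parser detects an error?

$

step 1: stack=$ <S>  input=r r q $  — expand <S> -> <H> <A> q t
step 2: stack=$ t q <A> <H>  input=r r q $  — expand <H> -> epsilon
step 3: stack=$ t q <A>  input=r r q $  — expand <A> -> r r
step 4: stack=$ t q r r  input=r r q $  — match r
step 5: stack=$ t q r  input=r q $  — match r
step 6: stack=$ t q  input=q $  — match q
step 7: stack=$ t  input=$  — error: top is terminal t but lookahead is $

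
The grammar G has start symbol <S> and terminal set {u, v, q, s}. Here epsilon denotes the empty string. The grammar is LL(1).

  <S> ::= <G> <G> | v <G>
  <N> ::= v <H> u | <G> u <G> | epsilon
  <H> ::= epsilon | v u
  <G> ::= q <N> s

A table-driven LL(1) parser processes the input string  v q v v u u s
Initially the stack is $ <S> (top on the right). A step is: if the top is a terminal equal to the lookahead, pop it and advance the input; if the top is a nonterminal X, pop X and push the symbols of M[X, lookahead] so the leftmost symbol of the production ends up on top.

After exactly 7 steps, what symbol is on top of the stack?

step 1: stack=$ <S>  input=v q v v u u s $  — expand <S> ::= v <G>
step 2: stack=$ <G> v  input=v q v v u u s $  — match v
step 3: stack=$ <G>  input=q v v u u s $  — expand <G> ::= q <N> s
step 4: stack=$ s <N> q  input=q v v u u s $  — match q
step 5: stack=$ s <N>  input=v v u u s $  — expand <N> ::= v <H> u
step 6: stack=$ s u <H> v  input=v v u u s $  — match v
step 7: stack=$ s u <H>  input=v u u s $  — expand <H> ::= v u
Stack after step 7: $ s u u v (top = v).

v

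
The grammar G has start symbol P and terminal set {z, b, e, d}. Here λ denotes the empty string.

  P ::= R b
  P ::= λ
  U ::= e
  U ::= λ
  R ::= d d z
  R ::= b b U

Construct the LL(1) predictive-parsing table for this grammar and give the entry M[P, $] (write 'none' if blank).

FIRST(U) = {λ, e}
FIRST(R) = {b, d}
FIRST(P) = {λ, b, d}  (via R b)
FOLLOW(P) includes $ since P is the start symbol.
FOLLOW(P): P appears on no right-hand side. Thus FOLLOW(P) = {$}.
For P ::= R b: FIRST(R b) = {b, d}, so it goes in M[P, t] for t ∈ {b, d}.
For P ::= λ: FIRST(λ) = {λ}, so it goes in M[P, t] for t ∈ {}; since λ ∈ FIRST, also for every t ∈ FOLLOW(P) = {$}.

P ::= λ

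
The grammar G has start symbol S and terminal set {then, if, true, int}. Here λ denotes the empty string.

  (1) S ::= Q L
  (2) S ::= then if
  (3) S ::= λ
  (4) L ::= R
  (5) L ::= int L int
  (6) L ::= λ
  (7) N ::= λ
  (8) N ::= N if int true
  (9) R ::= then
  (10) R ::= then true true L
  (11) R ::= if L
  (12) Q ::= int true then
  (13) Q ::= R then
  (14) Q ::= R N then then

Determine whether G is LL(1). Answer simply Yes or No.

No

FIRST(S) = {λ, if, int, then}
FIRST(L) = {λ, if, int, then}
FIRST(N) = {λ, if}
FIRST(R) = {if, then}
FIRST(Q) = {if, int, then}
FOLLOW(S) = {$}
FOLLOW(L) = {$, if, int, then}
FOLLOW(N) = {if, then}
FOLLOW(R) = {$, if, int, then}
FOLLOW(Q) = {$, if, int, then}
Cell M[L, if] receives both L ::= R and L ::= λ — the grammar is not LL(1).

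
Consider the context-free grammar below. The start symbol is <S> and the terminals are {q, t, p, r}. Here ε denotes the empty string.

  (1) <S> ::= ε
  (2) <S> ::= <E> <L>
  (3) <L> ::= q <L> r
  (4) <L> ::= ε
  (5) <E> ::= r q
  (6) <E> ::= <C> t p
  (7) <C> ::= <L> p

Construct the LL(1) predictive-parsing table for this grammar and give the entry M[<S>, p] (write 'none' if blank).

<S> ::= <E> <L>

FIRST(<L>) = {ε, q}
FIRST(<C>) = {p, q}  (via <L> p)
FIRST(<E>) = {p, q, r}  (via <C> t p)
FIRST(<S>) = {ε, p, q, r}  (via <E> <L>)
FOLLOW(<S>) includes $ since <S> is the start symbol.
FOLLOW(<S>): <S> appears on no right-hand side. Thus FOLLOW(<S>) = {$}.
For <S> ::= ε: FIRST(ε) = {ε}, so it goes in M[<S>, t] for t ∈ {}; since ε ∈ FIRST, also for every t ∈ FOLLOW(<S>) = {$}.
For <S> ::= <E> <L>: FIRST(<E> <L>) = {p, q, r}, so it goes in M[<S>, t] for t ∈ {p, q, r}.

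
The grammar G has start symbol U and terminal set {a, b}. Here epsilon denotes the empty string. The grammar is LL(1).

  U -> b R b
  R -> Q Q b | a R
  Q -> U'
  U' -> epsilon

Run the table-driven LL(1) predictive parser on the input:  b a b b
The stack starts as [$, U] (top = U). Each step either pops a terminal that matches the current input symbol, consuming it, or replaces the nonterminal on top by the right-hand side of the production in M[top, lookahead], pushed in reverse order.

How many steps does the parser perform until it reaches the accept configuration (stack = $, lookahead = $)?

      Stack       Input      Action
   1  $ U         b a b b $  expand U -> b R b
   2  $ b R b     b a b b $  match b
   3  $ b R       a b b $    expand R -> a R
   4  $ b R a     a b b $    match a
   5  $ b R       b b $      expand R -> Q Q b
   6  $ b b Q Q   b b $      expand Q -> U'
   7  $ b b Q U'  b b $      expand U' -> epsilon
   8  $ b b Q     b b $      expand Q -> U'
   9  $ b b U'    b b $      expand U' -> epsilon
  10  $ b b       b b $      match b
  11  $ b         b $        match b
Accept reached after 11 steps.

11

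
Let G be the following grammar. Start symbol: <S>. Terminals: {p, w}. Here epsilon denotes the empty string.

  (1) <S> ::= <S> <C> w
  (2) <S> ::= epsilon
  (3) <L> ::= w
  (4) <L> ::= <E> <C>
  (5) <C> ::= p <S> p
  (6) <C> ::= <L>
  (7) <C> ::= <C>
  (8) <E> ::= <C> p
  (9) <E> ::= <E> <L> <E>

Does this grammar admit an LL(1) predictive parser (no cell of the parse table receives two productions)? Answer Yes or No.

No

FIRST(<S>) = {epsilon, p, w}
FIRST(<L>) = {p, w}
FIRST(<C>) = {p, w}
FIRST(<E>) = {p, w}
FOLLOW(<S>) = {$, p, w}
FOLLOW(<L>) = {p, w}
FOLLOW(<C>) = {p, w}
FOLLOW(<E>) = {p, w}
Cell M[<C>, p] receives both <C> ::= p <S> p and <C> ::= <L> and <C> ::= <C> — the grammar is not LL(1).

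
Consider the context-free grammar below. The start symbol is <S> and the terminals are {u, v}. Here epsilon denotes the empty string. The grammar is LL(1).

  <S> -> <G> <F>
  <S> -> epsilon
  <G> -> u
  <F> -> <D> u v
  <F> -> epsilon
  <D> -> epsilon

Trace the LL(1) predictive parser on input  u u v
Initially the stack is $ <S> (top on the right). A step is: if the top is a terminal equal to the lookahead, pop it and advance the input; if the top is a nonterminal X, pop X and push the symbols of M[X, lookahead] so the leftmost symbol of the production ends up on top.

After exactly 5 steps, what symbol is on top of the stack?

u

step 1: stack=$ <S>  input=u u v $  — expand <S> -> <G> <F>
step 2: stack=$ <F> <G>  input=u u v $  — expand <G> -> u
step 3: stack=$ <F> u  input=u u v $  — match u
step 4: stack=$ <F>  input=u v $  — expand <F> -> <D> u v
step 5: stack=$ v u <D>  input=u v $  — expand <D> -> epsilon
Stack after step 5: $ v u (top = u).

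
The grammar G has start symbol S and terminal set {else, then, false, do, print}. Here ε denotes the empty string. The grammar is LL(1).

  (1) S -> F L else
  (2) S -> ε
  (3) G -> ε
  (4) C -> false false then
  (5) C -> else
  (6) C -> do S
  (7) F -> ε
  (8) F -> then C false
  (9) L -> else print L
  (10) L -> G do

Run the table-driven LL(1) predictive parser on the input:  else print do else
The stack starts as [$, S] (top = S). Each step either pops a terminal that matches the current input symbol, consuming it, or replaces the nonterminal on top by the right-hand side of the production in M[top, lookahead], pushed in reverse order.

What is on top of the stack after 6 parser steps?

G

step 1: stack=$ S  input=else print do else $  — expand S -> F L else
step 2: stack=$ else L F  input=else print do else $  — expand F -> ε
step 3: stack=$ else L  input=else print do else $  — expand L -> else print L
step 4: stack=$ else L print else  input=else print do else $  — match else
step 5: stack=$ else L print  input=print do else $  — match print
step 6: stack=$ else L  input=do else $  — expand L -> G do
Stack after step 6: $ else do G (top = G).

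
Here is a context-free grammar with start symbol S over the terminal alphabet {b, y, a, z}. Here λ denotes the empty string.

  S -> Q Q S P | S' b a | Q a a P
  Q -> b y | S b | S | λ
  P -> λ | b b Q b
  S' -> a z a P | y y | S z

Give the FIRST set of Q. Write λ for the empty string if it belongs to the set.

FIRST(P) = {λ, b}
FIRST(S) = {a, b, y}  (via Q Q S P, S' b a, Q a a P)
FIRST(Q) = {λ, a, b, y}  (via S b, S)
FIRST(S') = {a, b, y}  (via S z)

{λ, a, b, y}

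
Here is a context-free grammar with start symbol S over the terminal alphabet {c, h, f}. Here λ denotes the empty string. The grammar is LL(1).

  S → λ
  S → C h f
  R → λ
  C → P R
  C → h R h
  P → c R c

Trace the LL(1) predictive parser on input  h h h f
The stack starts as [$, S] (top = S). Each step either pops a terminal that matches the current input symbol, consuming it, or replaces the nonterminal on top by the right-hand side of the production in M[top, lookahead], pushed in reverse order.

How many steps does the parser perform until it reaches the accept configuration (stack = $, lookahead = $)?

step 1: stack=$ S  input=h h h f $  — expand S → C h f
step 2: stack=$ f h C  input=h h h f $  — expand C → h R h
step 3: stack=$ f h h R h  input=h h h f $  — match h
step 4: stack=$ f h h R  input=h h f $  — expand R → λ
step 5: stack=$ f h h  input=h h f $  — match h
step 6: stack=$ f h  input=h f $  — match h
step 7: stack=$ f  input=f $  — match f
Accept reached after 7 steps.

7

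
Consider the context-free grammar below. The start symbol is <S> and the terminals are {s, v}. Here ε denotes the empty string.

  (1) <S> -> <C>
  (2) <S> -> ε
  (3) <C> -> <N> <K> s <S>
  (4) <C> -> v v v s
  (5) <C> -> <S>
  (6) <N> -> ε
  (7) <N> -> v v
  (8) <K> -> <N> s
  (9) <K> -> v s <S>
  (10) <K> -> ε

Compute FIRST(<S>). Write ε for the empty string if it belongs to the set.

FIRST(<N>): from <N>->ε we get {ε}; from <N>->v v we get {v}. So FIRST(<N>) = {ε, v}.
FIRST(<K>): from <K>-><N> s we get {s, v}; from <K>->v s <S> we get {v}; from <K>->ε we get {ε}. So FIRST(<K>) = {ε, s, v}.
FIRST(<S>): from <S>-><C> we get {ε, s, v}; from <S>->ε we get {ε}. So FIRST(<S>) = {ε, s, v}.
FIRST(<C>): from <C>-><N> <K> s <S> we get {s, v}; from <C>->v v v s we get {v}; from <C>-><S> we get {ε, s, v}. So FIRST(<C>) = {ε, s, v}.

{ε, s, v}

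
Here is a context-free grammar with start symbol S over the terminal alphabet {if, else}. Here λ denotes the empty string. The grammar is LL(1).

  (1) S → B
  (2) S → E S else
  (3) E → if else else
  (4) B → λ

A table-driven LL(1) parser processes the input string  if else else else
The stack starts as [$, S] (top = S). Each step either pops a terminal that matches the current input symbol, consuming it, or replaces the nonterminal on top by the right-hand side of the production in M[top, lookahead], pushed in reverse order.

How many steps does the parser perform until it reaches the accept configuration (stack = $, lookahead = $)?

8

step 1: stack=$ S  input=if else else else $  — expand S → E S else
step 2: stack=$ else S E  input=if else else else $  — expand E → if else else
step 3: stack=$ else S else else if  input=if else else else $  — match if
step 4: stack=$ else S else else  input=else else else $  — match else
step 5: stack=$ else S else  input=else else $  — match else
step 6: stack=$ else S  input=else $  — expand S → B
step 7: stack=$ else B  input=else $  — expand B → λ
step 8: stack=$ else  input=else $  — match else
Accept reached after 8 steps.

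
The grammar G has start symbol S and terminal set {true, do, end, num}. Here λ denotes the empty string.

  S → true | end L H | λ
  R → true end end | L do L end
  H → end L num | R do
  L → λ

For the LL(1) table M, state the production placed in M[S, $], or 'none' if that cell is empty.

S → λ

FIRST(S) = {λ, end, true}
FIRST(L) = {λ}
FIRST(R) = {do, true}  (via L do L end)
FIRST(H) = {do, end, true}  (via R do)
FOLLOW(S) includes $ since S is the start symbol.
FOLLOW(S): S appears on no right-hand side. Thus FOLLOW(S) = {$}.
For S → true: FIRST(true) = {true}, so it goes in M[S, t] for t ∈ {true}.
For S → end L H: FIRST(end L H) = {end}, so it goes in M[S, t] for t ∈ {end}.
For S → λ: FIRST(λ) = {λ}, so it goes in M[S, t] for t ∈ {}; since λ ∈ FIRST, also for every t ∈ FOLLOW(S) = {$}.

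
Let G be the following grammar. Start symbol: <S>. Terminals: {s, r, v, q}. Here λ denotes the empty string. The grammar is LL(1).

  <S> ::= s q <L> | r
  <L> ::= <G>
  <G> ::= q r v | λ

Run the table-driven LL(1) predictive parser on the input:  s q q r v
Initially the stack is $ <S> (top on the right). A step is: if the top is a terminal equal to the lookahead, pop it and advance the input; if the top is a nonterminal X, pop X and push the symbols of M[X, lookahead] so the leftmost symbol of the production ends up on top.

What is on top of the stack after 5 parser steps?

     Stack      Input        Action
  1  $ <S>      s q q r v $  expand <S> ::= s q <L>
  2  $ <L> q s  s q q r v $  match s
  3  $ <L> q    q q r v $    match q
  4  $ <L>      q r v $      expand <L> ::= <G>
  5  $ <G>      q r v $      expand <G> ::= q r v
Stack after step 5: $ v r q (top = q).

q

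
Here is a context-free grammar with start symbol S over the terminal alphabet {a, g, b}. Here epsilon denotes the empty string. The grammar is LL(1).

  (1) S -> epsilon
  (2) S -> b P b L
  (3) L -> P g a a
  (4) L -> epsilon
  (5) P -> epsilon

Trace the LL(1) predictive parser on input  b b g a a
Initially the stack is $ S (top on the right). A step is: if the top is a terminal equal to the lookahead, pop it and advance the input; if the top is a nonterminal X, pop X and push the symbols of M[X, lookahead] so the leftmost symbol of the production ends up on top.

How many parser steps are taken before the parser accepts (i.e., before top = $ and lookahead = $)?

step 1: stack=$ S  input=b b g a a $  — expand S -> b P b L
step 2: stack=$ L b P b  input=b b g a a $  — match b
step 3: stack=$ L b P  input=b g a a $  — expand P -> epsilon
step 4: stack=$ L b  input=b g a a $  — match b
step 5: stack=$ L  input=g a a $  — expand L -> P g a a
step 6: stack=$ a a g P  input=g a a $  — expand P -> epsilon
step 7: stack=$ a a g  input=g a a $  — match g
step 8: stack=$ a a  input=a a $  — match a
step 9: stack=$ a  input=a $  — match a
Accept reached after 9 steps.

9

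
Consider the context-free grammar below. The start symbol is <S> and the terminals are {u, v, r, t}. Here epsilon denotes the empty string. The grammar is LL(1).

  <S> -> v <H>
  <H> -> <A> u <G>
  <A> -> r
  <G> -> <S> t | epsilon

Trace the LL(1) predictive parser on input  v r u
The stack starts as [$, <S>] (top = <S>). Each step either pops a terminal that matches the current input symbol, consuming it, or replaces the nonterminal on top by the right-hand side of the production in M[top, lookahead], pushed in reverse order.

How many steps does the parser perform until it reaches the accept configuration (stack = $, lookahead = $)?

7

step 1: stack=$ <S>  input=v r u $  — expand <S> -> v <H>
step 2: stack=$ <H> v  input=v r u $  — match v
step 3: stack=$ <H>  input=r u $  — expand <H> -> <A> u <G>
step 4: stack=$ <G> u <A>  input=r u $  — expand <A> -> r
step 5: stack=$ <G> u r  input=r u $  — match r
step 6: stack=$ <G> u  input=u $  — match u
step 7: stack=$ <G>  input=$  — expand <G> -> epsilon
Accept reached after 7 steps.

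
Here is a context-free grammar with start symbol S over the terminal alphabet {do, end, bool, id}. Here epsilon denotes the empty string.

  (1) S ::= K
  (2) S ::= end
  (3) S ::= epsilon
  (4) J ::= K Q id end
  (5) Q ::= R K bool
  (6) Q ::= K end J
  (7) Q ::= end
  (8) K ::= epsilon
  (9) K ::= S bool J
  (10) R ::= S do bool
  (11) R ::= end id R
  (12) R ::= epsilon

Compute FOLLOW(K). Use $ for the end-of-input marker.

{$, bool, do, end}

FIRST(S) = {epsilon, bool, end}  (via K)
FIRST(K) = {epsilon, bool, end}  (via S bool J)
FIRST(R) = {epsilon, bool, do, end}  (via S do bool)
FIRST(Q) = {bool, do, end}  (via R K bool, K end J)
FIRST(J) = {bool, do, end}  (via K Q id end)
FOLLOW(S) includes $ since S is the start symbol.
FOLLOW(S): in K::=S bool J, S is followed by bool J with FIRST {bool}; in R::=S do bool, S is followed by do bool with FIRST {do}. Thus FOLLOW(S) = {$, bool, do}.
FOLLOW(Q): in J::=K Q id end, Q is followed by id end with FIRST {id}. Thus FOLLOW(Q) = {id}.
FOLLOW(K): in S::=K, the suffix after K is empty, so FOLLOW(K) ⊇ FOLLOW(S) = {$, bool, do}; in J::=K Q id end, K is followed by Q id end with FIRST {bool, do, end}; in Q::=R K bool, K is followed by bool with FIRST {bool}; in Q::=K end J, K is followed by end J with FIRST {end}. Thus FOLLOW(K) = {$, bool, do, end}.
FOLLOW(J): in Q::=K end J, the suffix after J is empty, so FOLLOW(J) ⊇ FOLLOW(Q) = {id}; in K::=S bool J, the suffix after J is empty, so FOLLOW(J) ⊇ FOLLOW(K) = {$, bool, do, end}. Thus FOLLOW(J) = {$, bool, do, end, id}.
FOLLOW(R): in Q::=R K bool, R is followed by K bool with FIRST {bool, end}; in R::=end id R, the suffix after R is empty (adds nothing new). Thus FOLLOW(R) = {bool, end}.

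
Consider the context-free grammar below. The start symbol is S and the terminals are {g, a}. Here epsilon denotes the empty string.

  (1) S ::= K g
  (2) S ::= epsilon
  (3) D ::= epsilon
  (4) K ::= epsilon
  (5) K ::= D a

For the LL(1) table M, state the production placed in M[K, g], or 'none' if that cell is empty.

K ::= epsilon

FIRST(D): from D::=epsilon we get {epsilon}. So FIRST(D) = {epsilon}.
FIRST(K): from K::=epsilon we get {epsilon}; from K::=D a we get {a}. So FIRST(K) = {epsilon, a}.
FIRST(S): from S::=K g we get {a, g}; from S::=epsilon we get {epsilon}. So FIRST(S) = {epsilon, a, g}.
FOLLOW(S) includes $ since S is the start symbol.
FOLLOW(K): in S::=K g, K is followed by g with FIRST {g}. Thus FOLLOW(K) = {g}.
For K ::= epsilon: FIRST(epsilon) = {epsilon}, so it goes in M[K, t] for t ∈ {}; since epsilon ∈ FIRST, also for every t ∈ FOLLOW(K) = {g}.
For K ::= D a: FIRST(D a) = {a}, so it goes in M[K, t] for t ∈ {a}.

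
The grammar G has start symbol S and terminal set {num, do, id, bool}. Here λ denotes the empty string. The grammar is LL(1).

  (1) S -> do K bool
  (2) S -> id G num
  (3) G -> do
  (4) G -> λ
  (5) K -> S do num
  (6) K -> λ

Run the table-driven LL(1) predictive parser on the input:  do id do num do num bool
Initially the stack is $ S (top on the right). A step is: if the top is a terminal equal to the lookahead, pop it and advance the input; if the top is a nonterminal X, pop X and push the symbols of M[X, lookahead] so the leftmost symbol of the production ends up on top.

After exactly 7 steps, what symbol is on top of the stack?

step 1: stack=$ S  input=do id do num do num bool $  — expand S -> do K bool
step 2: stack=$ bool K do  input=do id do num do num bool $  — match do
step 3: stack=$ bool K  input=id do num do num bool $  — expand K -> S do num
step 4: stack=$ bool num do S  input=id do num do num bool $  — expand S -> id G num
step 5: stack=$ bool num do num G id  input=id do num do num bool $  — match id
step 6: stack=$ bool num do num G  input=do num do num bool $  — expand G -> do
step 7: stack=$ bool num do num do  input=do num do num bool $  — match do
Stack after step 7: $ bool num do num (top = num).

num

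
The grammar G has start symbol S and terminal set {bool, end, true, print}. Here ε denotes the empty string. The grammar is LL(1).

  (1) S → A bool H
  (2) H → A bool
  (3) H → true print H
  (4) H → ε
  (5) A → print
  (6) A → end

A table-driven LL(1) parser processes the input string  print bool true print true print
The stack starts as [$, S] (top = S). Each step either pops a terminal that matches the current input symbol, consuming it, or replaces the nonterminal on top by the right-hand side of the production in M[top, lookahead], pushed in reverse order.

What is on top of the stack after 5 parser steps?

step 1: stack=$ S  input=print bool true print true print $  — expand S → A bool H
step 2: stack=$ H bool A  input=print bool true print true print $  — expand A → print
step 3: stack=$ H bool print  input=print bool true print true print $  — match print
step 4: stack=$ H bool  input=bool true print true print $  — match bool
step 5: stack=$ H  input=true print true print $  — expand H → true print H
Stack after step 5: $ H print true (top = true).

true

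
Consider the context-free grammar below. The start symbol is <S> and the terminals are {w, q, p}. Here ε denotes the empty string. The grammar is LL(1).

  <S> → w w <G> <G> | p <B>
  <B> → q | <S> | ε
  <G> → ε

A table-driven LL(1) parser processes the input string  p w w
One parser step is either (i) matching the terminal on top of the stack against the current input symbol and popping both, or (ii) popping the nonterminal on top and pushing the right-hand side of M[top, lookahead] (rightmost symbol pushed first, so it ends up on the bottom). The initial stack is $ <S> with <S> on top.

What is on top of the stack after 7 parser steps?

     Stack          Input    Action
  1  $ <S>          p w w $  expand <S> → p <B>
  2  $ <B> p        p w w $  match p
  3  $ <B>          w w $    expand <B> → <S>
  4  $ <S>          w w $    expand <S> → w w <G> <G>
  5  $ <G> <G> w w  w w $    match w
  6  $ <G> <G> w    w $      match w
  7  $ <G> <G>      $        expand <G> → ε
Stack after step 7: $ <G> (top = <G>).

<G>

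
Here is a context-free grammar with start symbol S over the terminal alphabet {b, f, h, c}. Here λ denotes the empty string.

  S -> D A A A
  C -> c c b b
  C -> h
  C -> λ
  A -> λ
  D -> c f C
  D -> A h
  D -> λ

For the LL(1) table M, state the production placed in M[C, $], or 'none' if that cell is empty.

C -> λ

FIRST(C) = {λ, c, h}
FIRST(A) = {λ}
FIRST(D) = {λ, c, h}  (via A h)
FIRST(S) = {λ, c, h}  (via D A A A)
FOLLOW(S) includes $ since S is the start symbol.
FOLLOW(D): in S->D A A A, D is followed by A A A with FIRST {λ}; in S->D A A A, the suffix after D is nullable, so FOLLOW(D) ⊇ FOLLOW(S) = {$}. Thus FOLLOW(D) = {$}.
FOLLOW(C): in D->c f C, the suffix after C is empty, so FOLLOW(C) ⊇ FOLLOW(D) = {$}. Thus FOLLOW(C) = {$}.
For C -> c c b b: FIRST(c c b b) = {c}, so it goes in M[C, t] for t ∈ {c}.
For C -> h: FIRST(h) = {h}, so it goes in M[C, t] for t ∈ {h}.
For C -> λ: FIRST(λ) = {λ}, so it goes in M[C, t] for t ∈ {}; since λ ∈ FIRST, also for every t ∈ FOLLOW(C) = {$}.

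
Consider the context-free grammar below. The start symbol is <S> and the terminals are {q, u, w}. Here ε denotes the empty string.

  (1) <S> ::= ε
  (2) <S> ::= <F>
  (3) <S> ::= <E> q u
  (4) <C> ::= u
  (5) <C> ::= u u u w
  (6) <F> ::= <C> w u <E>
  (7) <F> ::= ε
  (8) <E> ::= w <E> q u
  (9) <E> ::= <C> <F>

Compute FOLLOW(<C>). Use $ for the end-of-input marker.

{$, q, u, w}

FIRST(<C>) = {u}
FIRST(<F>) = {ε, u}  (via <C> w u <E>)
FIRST(<E>) = {u, w}  (via <C> <F>)
FIRST(<S>) = {ε, u, w}  (via <F>, <E> q u)
FOLLOW(<S>) includes $ since <S> is the start symbol.
FOLLOW(<S>): <S> appears on no right-hand side. Thus FOLLOW(<S>) = {$}.
FOLLOW(<C>): in <F>::=<C> w u <E>, <C> is followed by w u <E> with FIRST {w}; in <E>::=<C> <F>, <C> is followed by <F> with FIRST {ε, u}; in <E>::=<C> <F>, the suffix after <C> is nullable, so FOLLOW(<C>) ⊇ FOLLOW(<E>) = {$, q}. Thus FOLLOW(<C>) = {$, q, u, w}.
FOLLOW(<F>): in <S>::=<F>, the suffix after <F> is empty, so FOLLOW(<F>) ⊇ FOLLOW(<S>) = {$}; in <E>::=<C> <F>, the suffix after <F> is empty, so FOLLOW(<F>) ⊇ FOLLOW(<E>) = {$, q}. Thus FOLLOW(<F>) = {$, q}.
FOLLOW(<E>): in <S>::=<E> q u, <E> is followed by q u with FIRST {q}; in <F>::=<C> w u <E>, the suffix after <E> is empty, so FOLLOW(<E>) ⊇ FOLLOW(<F>) = {$, q}; in <E>::=w <E> q u, <E> is followed by q u with FIRST {q}. Thus FOLLOW(<E>) = {$, q}.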